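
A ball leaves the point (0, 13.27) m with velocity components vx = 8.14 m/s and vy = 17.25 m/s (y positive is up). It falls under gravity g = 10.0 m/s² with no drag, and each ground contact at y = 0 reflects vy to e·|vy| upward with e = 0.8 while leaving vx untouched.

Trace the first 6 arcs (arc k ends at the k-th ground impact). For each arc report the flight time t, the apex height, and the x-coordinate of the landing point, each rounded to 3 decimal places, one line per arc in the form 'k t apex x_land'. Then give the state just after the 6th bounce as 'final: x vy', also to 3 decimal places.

1 4.098 28.148 33.355
2 3.796 18.015 64.257
3 3.037 11.529 88.978
4 2.430 7.379 108.756
5 1.944 4.722 124.577
6 1.555 3.022 137.235
final: 137.235 6.220

Arc 1: start y=13.270, vy=17.250 → t=4.098, apex=28.148, x_land=33.355, impact vy=-23.727
  bounce: vy ← 0.8·23.727 = 18.981
Arc 2: start y=0.000, vy=18.981 → t=3.796, apex=18.015, x_land=64.257, impact vy=-18.981
  bounce: vy ← 0.8·18.981 = 15.185
Arc 3: start y=0.000, vy=15.185 → t=3.037, apex=11.529, x_land=88.978, impact vy=-15.185
  bounce: vy ← 0.8·15.185 = 12.148
Arc 4: start y=0.000, vy=12.148 → t=2.430, apex=7.379, x_land=108.756, impact vy=-12.148
  bounce: vy ← 0.8·12.148 = 9.719
Arc 5: start y=0.000, vy=9.719 → t=1.944, apex=4.722, x_land=124.577, impact vy=-9.719
  bounce: vy ← 0.8·9.719 = 7.775
Arc 6: start y=0.000, vy=7.775 → t=1.555, apex=3.022, x_land=137.235, impact vy=-7.775
  bounce: vy ← 0.8·7.775 = 6.220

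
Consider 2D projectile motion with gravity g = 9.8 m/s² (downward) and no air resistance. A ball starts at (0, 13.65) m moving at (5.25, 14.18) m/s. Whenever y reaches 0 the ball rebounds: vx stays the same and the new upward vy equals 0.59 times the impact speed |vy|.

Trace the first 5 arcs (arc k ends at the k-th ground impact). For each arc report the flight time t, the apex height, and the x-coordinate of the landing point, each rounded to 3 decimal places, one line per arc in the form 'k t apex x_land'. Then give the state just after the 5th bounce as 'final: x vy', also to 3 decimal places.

1 3.656 23.909 19.193
2 2.607 8.323 32.878
3 1.538 2.897 40.951
4 0.907 1.008 45.715
5 0.535 0.351 48.525
final: 48.525 1.548

Arc 1: start y=13.650, vy=14.180 → t=3.656, apex=23.909, x_land=19.193, impact vy=-21.647
  bounce: vy ← 0.59·21.647 = 12.772
Arc 2: start y=0.000, vy=12.772 → t=2.607, apex=8.323, x_land=32.878, impact vy=-12.772
  bounce: vy ← 0.59·12.772 = 7.535
Arc 3: start y=0.000, vy=7.535 → t=1.538, apex=2.897, x_land=40.951, impact vy=-7.535
  bounce: vy ← 0.59·7.535 = 4.446
Arc 4: start y=0.000, vy=4.446 → t=0.907, apex=1.008, x_land=45.715, impact vy=-4.446
  bounce: vy ← 0.59·4.446 = 2.623
Arc 5: start y=0.000, vy=2.623 → t=0.535, apex=0.351, x_land=48.525, impact vy=-2.623
  bounce: vy ← 0.59·2.623 = 1.548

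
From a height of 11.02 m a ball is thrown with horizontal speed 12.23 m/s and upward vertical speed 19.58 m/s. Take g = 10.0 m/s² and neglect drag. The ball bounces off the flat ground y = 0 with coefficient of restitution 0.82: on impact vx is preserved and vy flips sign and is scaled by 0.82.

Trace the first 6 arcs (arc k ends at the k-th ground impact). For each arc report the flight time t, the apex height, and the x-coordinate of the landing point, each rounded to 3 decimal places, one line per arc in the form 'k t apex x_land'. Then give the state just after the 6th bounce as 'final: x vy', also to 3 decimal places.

Arc 1: start y=11.020, vy=19.580 → t=4.415, apex=30.189, x_land=53.998, impact vy=-24.572
  bounce: vy ← 0.82·24.572 = 20.149
Arc 2: start y=0.000, vy=20.149 → t=4.030, apex=20.299, x_land=103.282, impact vy=-20.149
  bounce: vy ← 0.82·20.149 = 16.522
Arc 3: start y=0.000, vy=16.522 → t=3.304, apex=13.649, x_land=143.695, impact vy=-16.522
  bounce: vy ← 0.82·16.522 = 13.548
Arc 4: start y=0.000, vy=13.548 → t=2.710, apex=9.178, x_land=176.834, impact vy=-13.548
  bounce: vy ← 0.82·13.548 = 11.109
Arc 5: start y=0.000, vy=11.109 → t=2.222, apex=6.171, x_land=204.008, impact vy=-11.109
  bounce: vy ← 0.82·11.109 = 9.110
Arc 6: start y=0.000, vy=9.110 → t=1.822, apex=4.149, x_land=226.290, impact vy=-9.110
  bounce: vy ← 0.82·9.110 = 7.470

1 4.415 30.189 53.998
2 4.030 20.299 103.282
3 3.304 13.649 143.695
4 2.710 9.178 176.834
5 2.222 6.171 204.008
6 1.822 4.149 226.290
final: 226.290 7.470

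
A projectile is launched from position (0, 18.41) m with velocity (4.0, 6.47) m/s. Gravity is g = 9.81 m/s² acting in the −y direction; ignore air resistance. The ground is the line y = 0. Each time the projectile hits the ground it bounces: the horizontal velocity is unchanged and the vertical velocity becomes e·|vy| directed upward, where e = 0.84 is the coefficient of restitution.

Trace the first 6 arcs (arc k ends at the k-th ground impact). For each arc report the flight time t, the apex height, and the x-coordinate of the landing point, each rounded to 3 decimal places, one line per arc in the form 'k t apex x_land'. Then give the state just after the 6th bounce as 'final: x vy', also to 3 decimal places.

Arc 1: start y=18.410, vy=6.470 → t=2.706, apex=20.544, x_land=10.824, impact vy=-20.076
  bounce: vy ← 0.84·20.076 = 16.864
Arc 2: start y=0.000, vy=16.864 → t=3.438, apex=14.496, x_land=24.577, impact vy=-16.864
  bounce: vy ← 0.84·16.864 = 14.166
Arc 3: start y=0.000, vy=14.166 → t=2.888, apex=10.228, x_land=36.129, impact vy=-14.166
  bounce: vy ← 0.84·14.166 = 11.899
Arc 4: start y=0.000, vy=11.899 → t=2.426, apex=7.217, x_land=45.833, impact vy=-11.899
  bounce: vy ← 0.84·11.899 = 9.996
Arc 5: start y=0.000, vy=9.996 → t=2.038, apex=5.092, x_land=53.984, impact vy=-9.996
  bounce: vy ← 0.84·9.996 = 8.396
Arc 6: start y=0.000, vy=8.396 → t=1.712, apex=3.593, x_land=60.831, impact vy=-8.396
  bounce: vy ← 0.84·8.396 = 7.053

1 2.706 20.544 10.824
2 3.438 14.496 24.577
3 2.888 10.228 36.129
4 2.426 7.217 45.833
5 2.038 5.092 53.984
6 1.712 3.593 60.831
final: 60.831 7.053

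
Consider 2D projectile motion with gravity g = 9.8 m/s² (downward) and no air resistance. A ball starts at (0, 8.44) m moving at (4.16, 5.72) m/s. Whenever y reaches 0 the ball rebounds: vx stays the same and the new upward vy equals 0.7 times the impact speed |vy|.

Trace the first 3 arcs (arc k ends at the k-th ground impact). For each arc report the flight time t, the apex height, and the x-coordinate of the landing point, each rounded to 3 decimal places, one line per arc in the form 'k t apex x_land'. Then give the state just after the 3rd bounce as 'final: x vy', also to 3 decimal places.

1 2.020 10.109 8.403
2 2.011 4.954 16.769
3 1.408 2.427 22.624
final: 22.624 4.828

Arc 1: start y=8.440, vy=5.720 → t=2.020, apex=10.109, x_land=8.403, impact vy=-14.076
  bounce: vy ← 0.7·14.076 = 9.853
Arc 2: start y=0.000, vy=9.853 → t=2.011, apex=4.954, x_land=16.769, impact vy=-9.853
  bounce: vy ← 0.7·9.853 = 6.897
Arc 3: start y=0.000, vy=6.897 → t=1.408, apex=2.427, x_land=22.624, impact vy=-6.897
  bounce: vy ← 0.7·6.897 = 4.828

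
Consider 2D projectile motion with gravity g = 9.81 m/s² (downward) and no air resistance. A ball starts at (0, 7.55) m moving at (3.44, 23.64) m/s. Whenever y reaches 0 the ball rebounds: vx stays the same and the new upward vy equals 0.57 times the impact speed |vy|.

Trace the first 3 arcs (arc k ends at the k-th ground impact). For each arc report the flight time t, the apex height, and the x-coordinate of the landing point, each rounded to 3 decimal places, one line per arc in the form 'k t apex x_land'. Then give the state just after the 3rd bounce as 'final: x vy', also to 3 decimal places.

Arc 1: start y=7.550, vy=23.640 → t=5.120, apex=36.034, x_land=17.613, impact vy=-26.589
  bounce: vy ← 0.57·26.589 = 15.156
Arc 2: start y=0.000, vy=15.156 → t=3.090, apex=11.707, x_land=28.243, impact vy=-15.156
  bounce: vy ← 0.57·15.156 = 8.639
Arc 3: start y=0.000, vy=8.639 → t=1.761, apex=3.804, x_land=34.301, impact vy=-8.639
  bounce: vy ← 0.57·8.639 = 4.924

1 5.120 36.034 17.613
2 3.090 11.707 28.243
3 1.761 3.804 34.301
final: 34.301 4.924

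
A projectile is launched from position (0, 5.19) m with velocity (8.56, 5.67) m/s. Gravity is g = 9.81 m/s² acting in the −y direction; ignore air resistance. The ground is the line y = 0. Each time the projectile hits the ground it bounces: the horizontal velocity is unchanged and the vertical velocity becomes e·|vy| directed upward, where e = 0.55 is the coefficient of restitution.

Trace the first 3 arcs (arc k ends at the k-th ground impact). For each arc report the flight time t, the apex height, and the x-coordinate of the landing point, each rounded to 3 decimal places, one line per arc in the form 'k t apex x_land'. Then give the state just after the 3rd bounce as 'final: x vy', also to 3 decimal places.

1 1.758 6.829 15.047
2 1.298 2.066 26.157
3 0.714 0.625 32.268
final: 32.268 1.926

Arc 1: start y=5.190, vy=5.670 → t=1.758, apex=6.829, x_land=15.047, impact vy=-11.575
  bounce: vy ← 0.55·11.575 = 6.366
Arc 2: start y=0.000, vy=6.366 → t=1.298, apex=2.066, x_land=26.157, impact vy=-6.366
  bounce: vy ← 0.55·6.366 = 3.501
Arc 3: start y=0.000, vy=3.501 → t=0.714, apex=0.625, x_land=32.268, impact vy=-3.501
  bounce: vy ← 0.55·3.501 = 1.926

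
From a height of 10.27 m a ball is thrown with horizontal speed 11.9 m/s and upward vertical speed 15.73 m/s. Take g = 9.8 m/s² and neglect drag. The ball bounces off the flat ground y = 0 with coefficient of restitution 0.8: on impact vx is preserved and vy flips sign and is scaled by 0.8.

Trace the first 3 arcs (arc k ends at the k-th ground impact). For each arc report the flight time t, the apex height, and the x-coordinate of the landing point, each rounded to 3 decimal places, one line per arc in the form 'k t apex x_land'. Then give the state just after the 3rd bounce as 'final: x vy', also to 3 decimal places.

Arc 1: start y=10.270, vy=15.730 → t=3.767, apex=22.894, x_land=44.823, impact vy=-21.183
  bounce: vy ← 0.8·21.183 = 16.947
Arc 2: start y=0.000, vy=16.947 → t=3.458, apex=14.652, x_land=85.979, impact vy=-16.947
  bounce: vy ← 0.8·16.947 = 13.557
Arc 3: start y=0.000, vy=13.557 → t=2.767, apex=9.377, x_land=118.904, impact vy=-13.557
  bounce: vy ← 0.8·13.557 = 10.846

1 3.767 22.894 44.823
2 3.458 14.652 85.979
3 2.767 9.377 118.904
final: 118.904 10.846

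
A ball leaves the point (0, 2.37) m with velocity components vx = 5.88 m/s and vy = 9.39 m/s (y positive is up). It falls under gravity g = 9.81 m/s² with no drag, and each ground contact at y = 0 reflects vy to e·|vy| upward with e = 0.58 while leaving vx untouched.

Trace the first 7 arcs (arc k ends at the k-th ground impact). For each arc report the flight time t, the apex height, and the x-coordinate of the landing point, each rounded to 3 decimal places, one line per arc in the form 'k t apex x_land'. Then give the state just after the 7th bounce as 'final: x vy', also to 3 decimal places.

1 2.140 6.864 12.584
2 1.372 2.309 20.653
3 0.796 0.777 25.333
4 0.462 0.261 28.047
5 0.268 0.088 29.621
6 0.155 0.030 30.534
7 0.090 0.010 31.064
final: 31.064 0.256

Arc 1: start y=2.370, vy=9.390 → t=2.140, apex=6.864, x_land=12.584, impact vy=-11.605
  bounce: vy ← 0.58·11.605 = 6.731
Arc 2: start y=0.000, vy=6.731 → t=1.372, apex=2.309, x_land=20.653, impact vy=-6.731
  bounce: vy ← 0.58·6.731 = 3.904
Arc 3: start y=0.000, vy=3.904 → t=0.796, apex=0.777, x_land=25.333, impact vy=-3.904
  bounce: vy ← 0.58·3.904 = 2.264
Arc 4: start y=0.000, vy=2.264 → t=0.462, apex=0.261, x_land=28.047, impact vy=-2.264
  bounce: vy ← 0.58·2.264 = 1.313
Arc 5: start y=0.000, vy=1.313 → t=0.268, apex=0.088, x_land=29.621, impact vy=-1.313
  bounce: vy ← 0.58·1.313 = 0.762
Arc 6: start y=0.000, vy=0.762 → t=0.155, apex=0.030, x_land=30.534, impact vy=-0.762
  bounce: vy ← 0.58·0.762 = 0.442
Arc 7: start y=0.000, vy=0.442 → t=0.090, apex=0.010, x_land=31.064, impact vy=-0.442
  bounce: vy ← 0.58·0.442 = 0.256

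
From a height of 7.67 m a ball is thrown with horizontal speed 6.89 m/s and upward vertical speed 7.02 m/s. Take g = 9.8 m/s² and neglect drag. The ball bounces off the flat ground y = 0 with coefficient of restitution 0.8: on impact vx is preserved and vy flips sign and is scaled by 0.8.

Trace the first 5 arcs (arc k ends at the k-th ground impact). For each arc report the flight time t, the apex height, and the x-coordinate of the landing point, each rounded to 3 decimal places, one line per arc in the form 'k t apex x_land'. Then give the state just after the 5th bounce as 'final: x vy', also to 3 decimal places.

1 2.158 10.184 14.869
2 2.307 6.518 30.762
3 1.845 4.171 43.476
4 1.476 2.670 53.648
5 1.181 1.709 61.785
final: 61.785 4.630

Arc 1: start y=7.670, vy=7.020 → t=2.158, apex=10.184, x_land=14.869, impact vy=-14.128
  bounce: vy ← 0.8·14.128 = 11.303
Arc 2: start y=0.000, vy=11.303 → t=2.307, apex=6.518, x_land=30.762, impact vy=-11.303
  bounce: vy ← 0.8·11.303 = 9.042
Arc 3: start y=0.000, vy=9.042 → t=1.845, apex=4.171, x_land=43.476, impact vy=-9.042
  bounce: vy ← 0.8·9.042 = 7.234
Arc 4: start y=0.000, vy=7.234 → t=1.476, apex=2.670, x_land=53.648, impact vy=-7.234
  bounce: vy ← 0.8·7.234 = 5.787
Arc 5: start y=0.000, vy=5.787 → t=1.181, apex=1.709, x_land=61.785, impact vy=-5.787
  bounce: vy ← 0.8·5.787 = 4.630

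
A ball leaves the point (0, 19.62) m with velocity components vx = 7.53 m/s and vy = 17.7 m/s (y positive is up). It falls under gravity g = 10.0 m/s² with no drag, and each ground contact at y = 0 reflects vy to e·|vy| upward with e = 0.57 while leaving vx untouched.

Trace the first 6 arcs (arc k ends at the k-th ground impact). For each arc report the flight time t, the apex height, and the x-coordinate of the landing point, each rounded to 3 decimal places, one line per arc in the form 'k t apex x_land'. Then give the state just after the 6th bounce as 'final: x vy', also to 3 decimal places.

1 4.426 35.285 33.331
2 3.028 11.464 56.135
3 1.726 3.725 69.133
4 0.984 1.210 76.542
5 0.561 0.393 80.765
6 0.320 0.128 83.173
final: 83.173 0.911

Arc 1: start y=19.620, vy=17.700 → t=4.426, apex=35.285, x_land=33.331, impact vy=-26.565
  bounce: vy ← 0.57·26.565 = 15.142
Arc 2: start y=0.000, vy=15.142 → t=3.028, apex=11.464, x_land=56.135, impact vy=-15.142
  bounce: vy ← 0.57·15.142 = 8.631
Arc 3: start y=0.000, vy=8.631 → t=1.726, apex=3.725, x_land=69.133, impact vy=-8.631
  bounce: vy ← 0.57·8.631 = 4.920
Arc 4: start y=0.000, vy=4.920 → t=0.984, apex=1.210, x_land=76.542, impact vy=-4.920
  bounce: vy ← 0.57·4.920 = 2.804
Arc 5: start y=0.000, vy=2.804 → t=0.561, apex=0.393, x_land=80.765, impact vy=-2.804
  bounce: vy ← 0.57·2.804 = 1.598
Arc 6: start y=0.000, vy=1.598 → t=0.320, apex=0.128, x_land=83.173, impact vy=-1.598
  bounce: vy ← 0.57·1.598 = 0.911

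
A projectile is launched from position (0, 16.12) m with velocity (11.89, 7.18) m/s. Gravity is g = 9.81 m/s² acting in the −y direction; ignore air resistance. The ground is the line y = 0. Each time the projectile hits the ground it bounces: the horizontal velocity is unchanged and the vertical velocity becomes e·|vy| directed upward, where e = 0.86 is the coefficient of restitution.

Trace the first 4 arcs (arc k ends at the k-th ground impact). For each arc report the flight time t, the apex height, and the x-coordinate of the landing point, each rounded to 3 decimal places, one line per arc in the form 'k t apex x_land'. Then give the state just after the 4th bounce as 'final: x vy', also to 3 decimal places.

1 2.687 18.748 31.948
2 3.363 13.866 71.929
3 2.892 10.255 106.314
4 2.487 7.585 135.884
final: 135.884 10.491

Arc 1: start y=16.120, vy=7.180 → t=2.687, apex=18.748, x_land=31.948, impact vy=-19.179
  bounce: vy ← 0.86·19.179 = 16.494
Arc 2: start y=0.000, vy=16.494 → t=3.363, apex=13.866, x_land=71.929, impact vy=-16.494
  bounce: vy ← 0.86·16.494 = 14.185
Arc 3: start y=0.000, vy=14.185 → t=2.892, apex=10.255, x_land=106.314, impact vy=-14.185
  bounce: vy ← 0.86·14.185 = 12.199
Arc 4: start y=0.000, vy=12.199 → t=2.487, apex=7.585, x_land=135.884, impact vy=-12.199
  bounce: vy ← 0.86·12.199 = 10.491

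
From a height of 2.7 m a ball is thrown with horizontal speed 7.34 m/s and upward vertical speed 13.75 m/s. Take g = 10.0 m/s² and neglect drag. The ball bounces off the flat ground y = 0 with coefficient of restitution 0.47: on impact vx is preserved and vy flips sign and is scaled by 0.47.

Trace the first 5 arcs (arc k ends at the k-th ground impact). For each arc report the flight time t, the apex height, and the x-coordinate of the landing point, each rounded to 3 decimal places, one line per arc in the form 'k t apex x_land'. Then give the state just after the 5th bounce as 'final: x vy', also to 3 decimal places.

Arc 1: start y=2.700, vy=13.750 → t=2.934, apex=12.153, x_land=21.536, impact vy=-15.590
  bounce: vy ← 0.47·15.590 = 7.328
Arc 2: start y=0.000, vy=7.328 → t=1.466, apex=2.685, x_land=32.293, impact vy=-7.328
  bounce: vy ← 0.47·7.328 = 3.444
Arc 3: start y=0.000, vy=3.444 → t=0.689, apex=0.593, x_land=37.348, impact vy=-3.444
  bounce: vy ← 0.47·3.444 = 1.619
Arc 4: start y=0.000, vy=1.619 → t=0.324, apex=0.131, x_land=39.725, impact vy=-1.619
  bounce: vy ← 0.47·1.619 = 0.761
Arc 5: start y=0.000, vy=0.761 → t=0.152, apex=0.029, x_land=40.841, impact vy=-0.761
  bounce: vy ← 0.47·0.761 = 0.358

1 2.934 12.153 21.536
2 1.466 2.685 32.293
3 0.689 0.593 37.348
4 0.324 0.131 39.725
5 0.152 0.029 40.841
final: 40.841 0.358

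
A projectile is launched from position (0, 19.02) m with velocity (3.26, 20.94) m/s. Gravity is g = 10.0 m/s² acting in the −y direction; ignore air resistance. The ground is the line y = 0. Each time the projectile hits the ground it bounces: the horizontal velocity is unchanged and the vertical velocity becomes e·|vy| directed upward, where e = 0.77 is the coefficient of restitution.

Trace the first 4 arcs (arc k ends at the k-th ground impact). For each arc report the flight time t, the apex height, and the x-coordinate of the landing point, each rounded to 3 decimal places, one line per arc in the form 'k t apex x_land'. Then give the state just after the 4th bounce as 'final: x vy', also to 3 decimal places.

1 4.956 40.944 16.155
2 4.407 24.276 30.522
3 3.393 14.393 41.584
4 2.613 8.534 50.102
final: 50.102 10.059

Arc 1: start y=19.020, vy=20.940 → t=4.956, apex=40.944, x_land=16.155, impact vy=-28.616
  bounce: vy ← 0.77·28.616 = 22.034
Arc 2: start y=0.000, vy=22.034 → t=4.407, apex=24.276, x_land=30.522, impact vy=-22.034
  bounce: vy ← 0.77·22.034 = 16.967
Arc 3: start y=0.000, vy=16.967 → t=3.393, apex=14.393, x_land=41.584, impact vy=-16.967
  bounce: vy ← 0.77·16.967 = 13.064
Arc 4: start y=0.000, vy=13.064 → t=2.613, apex=8.534, x_land=50.102, impact vy=-13.064
  bounce: vy ← 0.77·13.064 = 10.059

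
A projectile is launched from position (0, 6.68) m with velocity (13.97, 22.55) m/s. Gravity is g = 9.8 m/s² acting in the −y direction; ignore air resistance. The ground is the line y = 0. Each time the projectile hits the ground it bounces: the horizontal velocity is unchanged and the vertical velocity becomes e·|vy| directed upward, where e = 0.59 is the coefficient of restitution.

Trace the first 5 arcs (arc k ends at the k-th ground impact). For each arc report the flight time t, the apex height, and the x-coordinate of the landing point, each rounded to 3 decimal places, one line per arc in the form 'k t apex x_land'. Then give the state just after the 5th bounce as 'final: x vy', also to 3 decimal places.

1 4.881 32.624 68.192
2 3.045 11.356 110.727
3 1.796 3.953 135.823
4 1.060 1.376 150.630
5 0.625 0.479 159.365
final: 159.365 1.808

Arc 1: start y=6.680, vy=22.550 → t=4.881, apex=32.624, x_land=68.192, impact vy=-25.287
  bounce: vy ← 0.59·25.287 = 14.919
Arc 2: start y=0.000, vy=14.919 → t=3.045, apex=11.356, x_land=110.727, impact vy=-14.919
  bounce: vy ← 0.59·14.919 = 8.802
Arc 3: start y=0.000, vy=8.802 → t=1.796, apex=3.953, x_land=135.823, impact vy=-8.802
  bounce: vy ← 0.59·8.802 = 5.193
Arc 4: start y=0.000, vy=5.193 → t=1.060, apex=1.376, x_land=150.630, impact vy=-5.193
  bounce: vy ← 0.59·5.193 = 3.064
Arc 5: start y=0.000, vy=3.064 → t=0.625, apex=0.479, x_land=159.365, impact vy=-3.064
  bounce: vy ← 0.59·3.064 = 1.808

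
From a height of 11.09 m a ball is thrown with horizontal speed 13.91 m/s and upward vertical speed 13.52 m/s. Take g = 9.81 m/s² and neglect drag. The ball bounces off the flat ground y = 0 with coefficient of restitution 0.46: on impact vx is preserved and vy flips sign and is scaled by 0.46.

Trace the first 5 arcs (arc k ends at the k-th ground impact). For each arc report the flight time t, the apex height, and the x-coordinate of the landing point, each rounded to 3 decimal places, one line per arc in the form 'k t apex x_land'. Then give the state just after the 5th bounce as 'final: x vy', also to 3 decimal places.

1 3.418 20.407 47.543
2 1.877 4.318 73.645
3 0.863 0.914 85.652
4 0.397 0.193 91.175
5 0.183 0.041 93.716
final: 93.716 0.412

Arc 1: start y=11.090, vy=13.520 → t=3.418, apex=20.407, x_land=47.543, impact vy=-20.009
  bounce: vy ← 0.46·20.009 = 9.204
Arc 2: start y=0.000, vy=9.204 → t=1.877, apex=4.318, x_land=73.645, impact vy=-9.204
  bounce: vy ← 0.46·9.204 = 4.234
Arc 3: start y=0.000, vy=4.234 → t=0.863, apex=0.914, x_land=85.652, impact vy=-4.234
  bounce: vy ← 0.46·4.234 = 1.948
Arc 4: start y=0.000, vy=1.948 → t=0.397, apex=0.193, x_land=91.175, impact vy=-1.948
  bounce: vy ← 0.46·1.948 = 0.896
Arc 5: start y=0.000, vy=0.896 → t=0.183, apex=0.041, x_land=93.716, impact vy=-0.896
  bounce: vy ← 0.46·0.896 = 0.412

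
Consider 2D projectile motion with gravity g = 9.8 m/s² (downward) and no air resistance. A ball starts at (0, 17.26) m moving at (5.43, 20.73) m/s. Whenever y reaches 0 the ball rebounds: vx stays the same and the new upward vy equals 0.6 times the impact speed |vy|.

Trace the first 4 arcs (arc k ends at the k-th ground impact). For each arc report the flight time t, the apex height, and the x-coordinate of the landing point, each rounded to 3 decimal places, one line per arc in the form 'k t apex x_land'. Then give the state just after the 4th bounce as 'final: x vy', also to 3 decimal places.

1 4.943 39.185 26.842
2 3.393 14.107 45.268
3 2.036 5.078 56.324
4 1.222 1.828 62.958
final: 62.958 3.592

Arc 1: start y=17.260, vy=20.730 → t=4.943, apex=39.185, x_land=26.842, impact vy=-27.713
  bounce: vy ← 0.6·27.713 = 16.628
Arc 2: start y=0.000, vy=16.628 → t=3.393, apex=14.107, x_land=45.268, impact vy=-16.628
  bounce: vy ← 0.6·16.628 = 9.977
Arc 3: start y=0.000, vy=9.977 → t=2.036, apex=5.078, x_land=56.324, impact vy=-9.977
  bounce: vy ← 0.6·9.977 = 5.986
Arc 4: start y=0.000, vy=5.986 → t=1.222, apex=1.828, x_land=62.958, impact vy=-5.986
  bounce: vy ← 0.6·5.986 = 3.592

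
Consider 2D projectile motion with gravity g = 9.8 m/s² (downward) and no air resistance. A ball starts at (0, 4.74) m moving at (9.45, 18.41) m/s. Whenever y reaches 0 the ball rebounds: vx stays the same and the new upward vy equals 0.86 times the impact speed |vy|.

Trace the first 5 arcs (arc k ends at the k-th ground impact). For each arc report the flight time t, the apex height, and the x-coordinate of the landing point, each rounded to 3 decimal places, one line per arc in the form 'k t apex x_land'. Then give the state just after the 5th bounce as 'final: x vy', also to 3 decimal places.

1 3.999 22.032 37.791
2 3.647 16.295 72.257
3 3.137 12.052 101.898
4 2.697 8.914 127.389
5 2.320 6.592 149.311
final: 149.311 9.776

Arc 1: start y=4.740, vy=18.410 → t=3.999, apex=22.032, x_land=37.791, impact vy=-20.781
  bounce: vy ← 0.86·20.781 = 17.871
Arc 2: start y=0.000, vy=17.871 → t=3.647, apex=16.295, x_land=72.257, impact vy=-17.871
  bounce: vy ← 0.86·17.871 = 15.369
Arc 3: start y=0.000, vy=15.369 → t=3.137, apex=12.052, x_land=101.898, impact vy=-15.369
  bounce: vy ← 0.86·15.369 = 13.218
Arc 4: start y=0.000, vy=13.218 → t=2.697, apex=8.914, x_land=127.389, impact vy=-13.218
  bounce: vy ← 0.86·13.218 = 11.367
Arc 5: start y=0.000, vy=11.367 → t=2.320, apex=6.592, x_land=149.311, impact vy=-11.367
  bounce: vy ← 0.86·11.367 = 9.776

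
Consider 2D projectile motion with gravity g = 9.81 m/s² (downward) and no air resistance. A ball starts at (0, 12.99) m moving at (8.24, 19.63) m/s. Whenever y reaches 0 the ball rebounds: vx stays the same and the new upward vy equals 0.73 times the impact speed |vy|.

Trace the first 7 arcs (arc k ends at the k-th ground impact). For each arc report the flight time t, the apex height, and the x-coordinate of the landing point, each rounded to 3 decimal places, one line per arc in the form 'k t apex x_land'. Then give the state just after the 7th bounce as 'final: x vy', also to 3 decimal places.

1 4.580 32.630 37.741
2 3.766 17.389 68.770
3 2.749 9.266 91.422
4 2.007 4.938 107.957
5 1.465 2.631 120.028
6 1.069 1.402 128.840
7 0.781 0.747 135.272
final: 135.272 2.795

Arc 1: start y=12.990, vy=19.630 → t=4.580, apex=32.630, x_land=37.741, impact vy=-25.302
  bounce: vy ← 0.73·25.302 = 18.471
Arc 2: start y=0.000, vy=18.471 → t=3.766, apex=17.389, x_land=68.770, impact vy=-18.471
  bounce: vy ← 0.73·18.471 = 13.484
Arc 3: start y=0.000, vy=13.484 → t=2.749, apex=9.266, x_land=91.422, impact vy=-13.484
  bounce: vy ← 0.73·13.484 = 9.843
Arc 4: start y=0.000, vy=9.843 → t=2.007, apex=4.938, x_land=107.957, impact vy=-9.843
  bounce: vy ← 0.73·9.843 = 7.185
Arc 5: start y=0.000, vy=7.185 → t=1.465, apex=2.631, x_land=120.028, impact vy=-7.185
  bounce: vy ← 0.73·7.185 = 5.245
Arc 6: start y=0.000, vy=5.245 → t=1.069, apex=1.402, x_land=128.840, impact vy=-5.245
  bounce: vy ← 0.73·5.245 = 3.829
Arc 7: start y=0.000, vy=3.829 → t=0.781, apex=0.747, x_land=135.272, impact vy=-3.829
  bounce: vy ← 0.73·3.829 = 2.795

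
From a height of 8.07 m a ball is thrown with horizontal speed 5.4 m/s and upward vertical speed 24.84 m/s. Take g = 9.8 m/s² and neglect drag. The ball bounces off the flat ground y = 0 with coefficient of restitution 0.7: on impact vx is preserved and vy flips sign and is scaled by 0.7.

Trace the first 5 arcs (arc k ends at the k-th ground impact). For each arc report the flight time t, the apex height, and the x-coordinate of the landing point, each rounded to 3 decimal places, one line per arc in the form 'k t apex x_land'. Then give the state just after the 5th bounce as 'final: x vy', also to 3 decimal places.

1 5.376 39.551 29.029
2 3.977 19.380 50.507
3 2.784 9.496 65.542
4 1.949 4.653 76.067
5 1.364 2.280 83.434
final: 83.434 4.679

Arc 1: start y=8.070, vy=24.840 → t=5.376, apex=39.551, x_land=29.029, impact vy=-27.842
  bounce: vy ← 0.7·27.842 = 19.490
Arc 2: start y=0.000, vy=19.490 → t=3.977, apex=19.380, x_land=50.507, impact vy=-19.490
  bounce: vy ← 0.7·19.490 = 13.643
Arc 3: start y=0.000, vy=13.643 → t=2.784, apex=9.496, x_land=65.542, impact vy=-13.643
  bounce: vy ← 0.7·13.643 = 9.550
Arc 4: start y=0.000, vy=9.550 → t=1.949, apex=4.653, x_land=76.067, impact vy=-9.550
  bounce: vy ← 0.7·9.550 = 6.685
Arc 5: start y=0.000, vy=6.685 → t=1.364, apex=2.280, x_land=83.434, impact vy=-6.685
  bounce: vy ← 0.7·6.685 = 4.679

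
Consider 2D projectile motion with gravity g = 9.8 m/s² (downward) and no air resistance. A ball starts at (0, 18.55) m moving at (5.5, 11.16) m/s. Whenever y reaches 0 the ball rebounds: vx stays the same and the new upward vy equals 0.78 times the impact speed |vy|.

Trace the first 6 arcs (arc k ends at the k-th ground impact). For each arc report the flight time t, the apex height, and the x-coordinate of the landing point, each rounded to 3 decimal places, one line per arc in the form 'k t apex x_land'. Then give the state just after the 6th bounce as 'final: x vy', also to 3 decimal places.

1 3.393 24.904 18.663
2 3.517 15.152 38.006
3 2.743 9.218 53.094
4 2.140 5.608 64.862
5 1.669 3.412 74.041
6 1.302 2.076 81.201
final: 81.201 4.975

Arc 1: start y=18.550, vy=11.160 → t=3.393, apex=24.904, x_land=18.663, impact vy=-22.094
  bounce: vy ← 0.78·22.094 = 17.233
Arc 2: start y=0.000, vy=17.233 → t=3.517, apex=15.152, x_land=38.006, impact vy=-17.233
  bounce: vy ← 0.78·17.233 = 13.442
Arc 3: start y=0.000, vy=13.442 → t=2.743, apex=9.218, x_land=53.094, impact vy=-13.442
  bounce: vy ← 0.78·13.442 = 10.485
Arc 4: start y=0.000, vy=10.485 → t=2.140, apex=5.608, x_land=64.862, impact vy=-10.485
  bounce: vy ← 0.78·10.485 = 8.178
Arc 5: start y=0.000, vy=8.178 → t=1.669, apex=3.412, x_land=74.041, impact vy=-8.178
  bounce: vy ← 0.78·8.178 = 6.379
Arc 6: start y=0.000, vy=6.379 → t=1.302, apex=2.076, x_land=81.201, impact vy=-6.379
  bounce: vy ← 0.78·6.379 = 4.975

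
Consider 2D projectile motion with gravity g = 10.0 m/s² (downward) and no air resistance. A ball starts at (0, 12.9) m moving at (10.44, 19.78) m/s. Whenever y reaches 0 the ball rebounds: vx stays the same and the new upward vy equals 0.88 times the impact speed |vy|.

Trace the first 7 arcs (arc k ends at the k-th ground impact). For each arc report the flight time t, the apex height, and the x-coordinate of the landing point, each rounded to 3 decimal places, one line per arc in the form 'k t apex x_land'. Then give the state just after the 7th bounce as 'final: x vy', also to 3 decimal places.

1 4.526 32.462 47.252
2 4.485 25.139 94.070
3 3.946 19.468 135.271
4 3.473 15.076 171.527
5 3.056 11.675 203.433
6 2.689 9.041 231.510
7 2.367 7.001 256.217
final: 256.217 10.413

Arc 1: start y=12.900, vy=19.780 → t=4.526, apex=32.462, x_land=47.252, impact vy=-25.480
  bounce: vy ← 0.88·25.480 = 22.423
Arc 2: start y=0.000, vy=22.423 → t=4.485, apex=25.139, x_land=94.070, impact vy=-22.423
  bounce: vy ← 0.88·22.423 = 19.732
Arc 3: start y=0.000, vy=19.732 → t=3.946, apex=19.468, x_land=135.271, impact vy=-19.732
  bounce: vy ← 0.88·19.732 = 17.364
Arc 4: start y=0.000, vy=17.364 → t=3.473, apex=15.076, x_land=171.527, impact vy=-17.364
  bounce: vy ← 0.88·17.364 = 15.280
Arc 5: start y=0.000, vy=15.280 → t=3.056, apex=11.675, x_land=203.433, impact vy=-15.280
  bounce: vy ← 0.88·15.280 = 13.447
Arc 6: start y=0.000, vy=13.447 → t=2.689, apex=9.041, x_land=231.510, impact vy=-13.447
  bounce: vy ← 0.88·13.447 = 11.833
Arc 7: start y=0.000, vy=11.833 → t=2.367, apex=7.001, x_land=256.217, impact vy=-11.833
  bounce: vy ← 0.88·11.833 = 10.413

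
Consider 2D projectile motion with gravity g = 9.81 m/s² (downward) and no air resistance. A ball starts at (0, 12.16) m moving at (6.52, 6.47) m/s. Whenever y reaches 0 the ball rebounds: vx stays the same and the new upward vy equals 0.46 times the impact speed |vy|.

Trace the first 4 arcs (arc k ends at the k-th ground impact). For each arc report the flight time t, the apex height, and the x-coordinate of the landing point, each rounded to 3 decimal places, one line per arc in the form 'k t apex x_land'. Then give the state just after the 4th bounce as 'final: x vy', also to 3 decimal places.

Arc 1: start y=12.160, vy=6.470 → t=2.367, apex=14.294, x_land=15.430, impact vy=-16.746
  bounce: vy ← 0.46·16.746 = 7.703
Arc 2: start y=0.000, vy=7.703 → t=1.571, apex=3.025, x_land=25.670, impact vy=-7.703
  bounce: vy ← 0.46·7.703 = 3.544
Arc 3: start y=0.000, vy=3.544 → t=0.722, apex=0.640, x_land=30.380, impact vy=-3.544
  bounce: vy ← 0.46·3.544 = 1.630
Arc 4: start y=0.000, vy=1.630 → t=0.332, apex=0.135, x_land=32.547, impact vy=-1.630
  bounce: vy ← 0.46·1.630 = 0.750

1 2.367 14.294 15.430
2 1.571 3.025 25.670
3 0.722 0.640 30.380
4 0.332 0.135 32.547
final: 32.547 0.750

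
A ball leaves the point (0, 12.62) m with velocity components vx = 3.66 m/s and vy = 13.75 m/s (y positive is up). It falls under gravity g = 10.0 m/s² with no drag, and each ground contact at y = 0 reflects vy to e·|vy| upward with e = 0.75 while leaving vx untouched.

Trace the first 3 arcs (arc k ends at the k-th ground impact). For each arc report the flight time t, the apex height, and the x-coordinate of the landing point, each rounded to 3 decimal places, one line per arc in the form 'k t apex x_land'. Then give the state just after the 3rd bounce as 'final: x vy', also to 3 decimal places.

1 3.476 22.073 12.723
2 3.152 12.416 24.258
3 2.364 6.984 32.909
final: 32.909 8.864

Arc 1: start y=12.620, vy=13.750 → t=3.476, apex=22.073, x_land=12.723, impact vy=-21.011
  bounce: vy ← 0.75·21.011 = 15.758
Arc 2: start y=0.000, vy=15.758 → t=3.152, apex=12.416, x_land=24.258, impact vy=-15.758
  bounce: vy ← 0.75·15.758 = 11.819
Arc 3: start y=0.000, vy=11.819 → t=2.364, apex=6.984, x_land=32.909, impact vy=-11.819
  bounce: vy ← 0.75·11.819 = 8.864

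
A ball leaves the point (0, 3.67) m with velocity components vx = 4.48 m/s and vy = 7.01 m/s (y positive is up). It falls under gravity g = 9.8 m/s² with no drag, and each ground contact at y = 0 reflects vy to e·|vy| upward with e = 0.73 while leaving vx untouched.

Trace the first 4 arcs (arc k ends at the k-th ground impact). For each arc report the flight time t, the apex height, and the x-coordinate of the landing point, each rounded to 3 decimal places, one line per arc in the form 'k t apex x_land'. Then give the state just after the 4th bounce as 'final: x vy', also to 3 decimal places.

Arc 1: start y=3.670, vy=7.010 → t=1.838, apex=6.177, x_land=8.235, impact vy=-11.003
  bounce: vy ← 0.73·11.003 = 8.032
Arc 2: start y=0.000, vy=8.032 → t=1.639, apex=3.292, x_land=15.579, impact vy=-8.032
  bounce: vy ← 0.73·8.032 = 5.864
Arc 3: start y=0.000, vy=5.864 → t=1.197, apex=1.754, x_land=20.940, impact vy=-5.864
  bounce: vy ← 0.73·5.864 = 4.280
Arc 4: start y=0.000, vy=4.280 → t=0.874, apex=0.935, x_land=24.853, impact vy=-4.280
  bounce: vy ← 0.73·4.280 = 3.125

1 1.838 6.177 8.235
2 1.639 3.292 15.579
3 1.197 1.754 20.940
4 0.874 0.935 24.853
final: 24.853 3.125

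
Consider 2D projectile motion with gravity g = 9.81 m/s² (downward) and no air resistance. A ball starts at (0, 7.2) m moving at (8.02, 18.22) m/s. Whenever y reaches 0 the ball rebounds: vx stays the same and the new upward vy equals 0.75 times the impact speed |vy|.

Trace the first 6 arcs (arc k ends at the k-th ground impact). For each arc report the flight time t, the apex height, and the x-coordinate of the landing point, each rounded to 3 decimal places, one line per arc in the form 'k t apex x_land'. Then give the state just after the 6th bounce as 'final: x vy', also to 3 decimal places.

1 4.075 24.120 32.680
2 3.326 13.567 59.357
3 2.495 7.632 79.364
4 1.871 4.293 94.370
5 1.403 2.415 105.624
6 1.052 1.358 114.065
final: 114.065 3.872

Arc 1: start y=7.200, vy=18.220 → t=4.075, apex=24.120, x_land=32.680, impact vy=-21.754
  bounce: vy ← 0.75·21.754 = 16.315
Arc 2: start y=0.000, vy=16.315 → t=3.326, apex=13.567, x_land=59.357, impact vy=-16.315
  bounce: vy ← 0.75·16.315 = 12.237
Arc 3: start y=0.000, vy=12.237 → t=2.495, apex=7.632, x_land=79.364, impact vy=-12.237
  bounce: vy ← 0.75·12.237 = 9.177
Arc 4: start y=0.000, vy=9.177 → t=1.871, apex=4.293, x_land=94.370, impact vy=-9.177
  bounce: vy ← 0.75·9.177 = 6.883
Arc 5: start y=0.000, vy=6.883 → t=1.403, apex=2.415, x_land=105.624, impact vy=-6.883
  bounce: vy ← 0.75·6.883 = 5.162
Arc 6: start y=0.000, vy=5.162 → t=1.052, apex=1.358, x_land=114.065, impact vy=-5.162
  bounce: vy ← 0.75·5.162 = 3.872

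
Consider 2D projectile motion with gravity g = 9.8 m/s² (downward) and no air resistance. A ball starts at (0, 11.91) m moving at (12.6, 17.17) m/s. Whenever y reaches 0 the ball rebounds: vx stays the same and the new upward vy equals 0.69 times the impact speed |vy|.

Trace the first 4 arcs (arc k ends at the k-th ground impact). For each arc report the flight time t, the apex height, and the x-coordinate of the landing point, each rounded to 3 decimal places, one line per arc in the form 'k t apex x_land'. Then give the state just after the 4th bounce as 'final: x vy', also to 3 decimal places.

1 4.097 26.951 51.626
2 3.236 12.831 92.405
3 2.233 6.109 120.543
4 1.541 2.909 139.958
final: 139.958 5.210

Arc 1: start y=11.910, vy=17.170 → t=4.097, apex=26.951, x_land=51.626, impact vy=-22.984
  bounce: vy ← 0.69·22.984 = 15.859
Arc 2: start y=0.000, vy=15.859 → t=3.236, apex=12.831, x_land=92.405, impact vy=-15.859
  bounce: vy ← 0.69·15.859 = 10.942
Arc 3: start y=0.000, vy=10.942 → t=2.233, apex=6.109, x_land=120.543, impact vy=-10.942
  bounce: vy ← 0.69·10.942 = 7.550
Arc 4: start y=0.000, vy=7.550 → t=1.541, apex=2.909, x_land=139.958, impact vy=-7.550
  bounce: vy ← 0.69·7.550 = 5.210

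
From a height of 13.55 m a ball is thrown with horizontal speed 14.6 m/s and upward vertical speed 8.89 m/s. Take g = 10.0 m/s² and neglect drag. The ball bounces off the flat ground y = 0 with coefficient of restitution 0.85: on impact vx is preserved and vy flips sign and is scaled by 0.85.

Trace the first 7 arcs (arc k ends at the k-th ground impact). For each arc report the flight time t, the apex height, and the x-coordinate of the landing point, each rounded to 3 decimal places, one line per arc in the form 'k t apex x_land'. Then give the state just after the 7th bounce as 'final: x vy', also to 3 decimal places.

Arc 1: start y=13.550, vy=8.890 → t=2.760, apex=17.502, x_land=40.295, impact vy=-18.709
  bounce: vy ← 0.85·18.709 = 15.903
Arc 2: start y=0.000, vy=15.903 → t=3.181, apex=12.645, x_land=86.731, impact vy=-15.903
  bounce: vy ← 0.85·15.903 = 13.517
Arc 3: start y=0.000, vy=13.517 → t=2.703, apex=9.136, x_land=126.202, impact vy=-13.517
  bounce: vy ← 0.85·13.517 = 11.490
Arc 4: start y=0.000, vy=11.490 → t=2.298, apex=6.601, x_land=159.752, impact vy=-11.490
  bounce: vy ← 0.85·11.490 = 9.766
Arc 5: start y=0.000, vy=9.766 → t=1.953, apex=4.769, x_land=188.269, impact vy=-9.766
  bounce: vy ← 0.85·9.766 = 8.301
Arc 6: start y=0.000, vy=8.301 → t=1.660, apex=3.446, x_land=212.509, impact vy=-8.301
  bounce: vy ← 0.85·8.301 = 7.056
Arc 7: start y=0.000, vy=7.056 → t=1.411, apex=2.489, x_land=233.113, impact vy=-7.056
  bounce: vy ← 0.85·7.056 = 5.998

1 2.760 17.502 40.295
2 3.181 12.645 86.731
3 2.703 9.136 126.202
4 2.298 6.601 159.752
5 1.953 4.769 188.269
6 1.660 3.446 212.509
7 1.411 2.489 233.113
final: 233.113 5.998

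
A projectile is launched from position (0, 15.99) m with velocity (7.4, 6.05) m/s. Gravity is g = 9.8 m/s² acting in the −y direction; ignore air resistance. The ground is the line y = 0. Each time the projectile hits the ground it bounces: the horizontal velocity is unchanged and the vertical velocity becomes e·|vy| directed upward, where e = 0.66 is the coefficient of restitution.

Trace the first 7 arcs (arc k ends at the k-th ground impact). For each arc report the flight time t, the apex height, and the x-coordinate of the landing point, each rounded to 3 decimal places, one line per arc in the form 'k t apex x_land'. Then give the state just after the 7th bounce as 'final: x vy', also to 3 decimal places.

1 2.526 17.857 18.695
2 2.520 7.779 37.343
3 1.663 3.388 49.650
4 1.098 1.476 57.773
5 0.724 0.643 63.134
6 0.478 0.280 66.672
7 0.316 0.122 69.007
final: 69.007 1.021

Arc 1: start y=15.990, vy=6.050 → t=2.526, apex=17.857, x_land=18.695, impact vy=-18.708
  bounce: vy ← 0.66·18.708 = 12.348
Arc 2: start y=0.000, vy=12.348 → t=2.520, apex=7.779, x_land=37.343, impact vy=-12.348
  bounce: vy ← 0.66·12.348 = 8.149
Arc 3: start y=0.000, vy=8.149 → t=1.663, apex=3.388, x_land=49.650, impact vy=-8.149
  bounce: vy ← 0.66·8.149 = 5.379
Arc 4: start y=0.000, vy=5.379 → t=1.098, apex=1.476, x_land=57.773, impact vy=-5.379
  bounce: vy ← 0.66·5.379 = 3.550
Arc 5: start y=0.000, vy=3.550 → t=0.724, apex=0.643, x_land=63.134, impact vy=-3.550
  bounce: vy ← 0.66·3.550 = 2.343
Arc 6: start y=0.000, vy=2.343 → t=0.478, apex=0.280, x_land=66.672, impact vy=-2.343
  bounce: vy ← 0.66·2.343 = 1.546
Arc 7: start y=0.000, vy=1.546 → t=0.316, apex=0.122, x_land=69.007, impact vy=-1.546
  bounce: vy ← 0.66·1.546 = 1.021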